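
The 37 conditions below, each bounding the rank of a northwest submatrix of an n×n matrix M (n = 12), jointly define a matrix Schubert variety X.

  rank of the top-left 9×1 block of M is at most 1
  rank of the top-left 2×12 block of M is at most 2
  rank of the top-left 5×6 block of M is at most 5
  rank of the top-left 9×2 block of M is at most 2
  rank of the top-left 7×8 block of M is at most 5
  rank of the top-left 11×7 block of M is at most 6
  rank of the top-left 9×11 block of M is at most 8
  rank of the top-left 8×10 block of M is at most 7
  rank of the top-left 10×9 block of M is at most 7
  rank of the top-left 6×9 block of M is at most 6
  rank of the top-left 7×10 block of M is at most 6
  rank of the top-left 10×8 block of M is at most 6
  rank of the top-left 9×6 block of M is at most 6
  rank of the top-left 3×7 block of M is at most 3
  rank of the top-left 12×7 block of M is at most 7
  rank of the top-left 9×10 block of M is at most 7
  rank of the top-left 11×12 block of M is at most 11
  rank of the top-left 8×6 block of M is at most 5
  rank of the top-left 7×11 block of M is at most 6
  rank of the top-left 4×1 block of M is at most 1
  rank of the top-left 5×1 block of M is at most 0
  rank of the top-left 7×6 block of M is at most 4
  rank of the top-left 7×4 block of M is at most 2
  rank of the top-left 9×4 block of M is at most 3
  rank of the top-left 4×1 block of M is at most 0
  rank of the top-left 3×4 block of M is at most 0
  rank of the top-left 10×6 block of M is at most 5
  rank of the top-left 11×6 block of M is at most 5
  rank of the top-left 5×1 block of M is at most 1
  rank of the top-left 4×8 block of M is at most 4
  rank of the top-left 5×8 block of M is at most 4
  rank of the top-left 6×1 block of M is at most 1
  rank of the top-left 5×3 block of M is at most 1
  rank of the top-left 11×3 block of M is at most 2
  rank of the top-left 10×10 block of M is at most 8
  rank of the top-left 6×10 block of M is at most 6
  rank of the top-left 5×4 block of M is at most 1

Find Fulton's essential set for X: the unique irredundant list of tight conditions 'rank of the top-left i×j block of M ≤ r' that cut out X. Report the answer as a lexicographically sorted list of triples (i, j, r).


Reconstructing r_w from the 37 given conditions:

  row 1: 0, 0, 0, 0, 1, 1, 1, 1, 1, 1, 1, 1
  row 2: 0, 0, 0, 0, 1, 2, 2, 2, 2, 2, 2, 2
  row 3: 0, 0, 0, 0, 1, 2, 3, 3, 3, 3, 3, 3
  row 4: 0, 1, 1, 1, 2, 3, 4, 4, 4, 4, 4, 4
  row 5: 0, 1, 1, 1, 2, 3, 4, 4, 5, 5, 5, 5
  row 6: 1, 2, 2, 2, 3, 4, 5, 5, 6, 6, 6, 6
  row 7: 1, 2, 2, 2, 3, 4, 5, 5, 6, 6, 6, 7
  row 8: 1, 2, 2, 3, 4, 5, 6, 6, 7, 7, 7, 8
  row 9: 1, 2, 2, 3, 4, 5, 6, 6, 7, 7, 8, 9
  row 10: 1, 2, 2, 3, 4, 5, 6, 6, 7, 8, 9, 10
  row 11: 1, 2, 2, 3, 4, 5, 6, 7, 8, 9, 10, 11
  row 12: 1, 2, 3, 4, 5, 6, 7, 8, 9, 10, 11, 12

so w = (5, 6, 7, 2, 9, 1, 12, 4, 11, 10, 8, 3).

D(w) has 29 cells with 10 SE-corners; essential set:

[(3, 4, 0), (5, 1, 0), (5, 4, 1), (5, 8, 4), (7, 4, 2), (7, 8, 5), (7, 11, 6), (9, 10, 7), (10, 8, 6), (11, 3, 2)]


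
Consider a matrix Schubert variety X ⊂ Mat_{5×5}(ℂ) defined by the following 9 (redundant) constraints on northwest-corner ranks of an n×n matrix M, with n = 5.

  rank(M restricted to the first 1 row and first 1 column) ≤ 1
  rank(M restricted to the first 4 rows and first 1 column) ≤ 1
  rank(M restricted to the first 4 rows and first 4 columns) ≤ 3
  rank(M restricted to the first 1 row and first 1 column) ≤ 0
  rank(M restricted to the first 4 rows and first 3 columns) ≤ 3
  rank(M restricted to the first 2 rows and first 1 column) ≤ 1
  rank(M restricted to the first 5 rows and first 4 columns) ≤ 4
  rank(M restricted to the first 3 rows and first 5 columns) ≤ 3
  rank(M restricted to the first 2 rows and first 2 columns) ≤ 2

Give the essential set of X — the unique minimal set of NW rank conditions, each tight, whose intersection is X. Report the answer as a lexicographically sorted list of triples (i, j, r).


Computing R[i][j] = min implied NW-rank bound (n=5, 9 conditions):

  R[1]: 0  1  1  1  1
  R[2]: 1  2  2  2  2
  R[3]: 1  2  3  3  3
  R[4]: 1  2  3  3  4
  R[5]: 1  2  3  4  5

reading off 1-entries of Δ²R: w = (2, 1, 3, 5, 4).

2 SE-corners of the 2-cell Rothe diagram give Ess(w):

[(1, 1, 0), (4, 4, 3)]


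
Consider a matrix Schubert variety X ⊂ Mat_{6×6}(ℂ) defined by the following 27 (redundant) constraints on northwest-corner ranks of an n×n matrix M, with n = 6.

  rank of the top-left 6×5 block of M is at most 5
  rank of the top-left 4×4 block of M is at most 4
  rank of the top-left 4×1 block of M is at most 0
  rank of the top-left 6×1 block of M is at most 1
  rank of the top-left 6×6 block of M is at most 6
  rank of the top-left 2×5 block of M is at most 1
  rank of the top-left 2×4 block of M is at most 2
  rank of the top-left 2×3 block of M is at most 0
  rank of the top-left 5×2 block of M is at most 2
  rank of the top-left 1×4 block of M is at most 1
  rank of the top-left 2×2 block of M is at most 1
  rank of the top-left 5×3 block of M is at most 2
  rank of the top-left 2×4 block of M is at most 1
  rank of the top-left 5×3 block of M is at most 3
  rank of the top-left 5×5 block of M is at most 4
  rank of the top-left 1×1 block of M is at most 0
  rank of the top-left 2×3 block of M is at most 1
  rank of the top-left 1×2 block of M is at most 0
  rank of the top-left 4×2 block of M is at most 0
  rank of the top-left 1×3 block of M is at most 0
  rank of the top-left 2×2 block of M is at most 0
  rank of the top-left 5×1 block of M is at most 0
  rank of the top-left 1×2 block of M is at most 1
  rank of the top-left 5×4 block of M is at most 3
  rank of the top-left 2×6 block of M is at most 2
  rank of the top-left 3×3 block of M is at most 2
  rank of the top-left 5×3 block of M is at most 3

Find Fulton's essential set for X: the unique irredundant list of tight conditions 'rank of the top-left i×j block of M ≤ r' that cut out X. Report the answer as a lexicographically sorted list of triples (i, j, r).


Computing R[i][j] = min implied NW-rank bound (n=6, 27 conditions):

  row 1: 0  0  0  1  1  1
  row 2: 0  0  0  1  1  2
  row 3: 0  0  1  2  2  3
  row 4: 0  0  1  2  3  4
  row 5: 0  1  2  3  4  5
  row 6: 1  2  3  4  5  6

the unique w with this rank table is (4, 6, 3, 5, 2, 1).

D(w) has 12 cells with 4 SE-corners; essential set:

[(2, 3, 0), (2, 5, 1), (4, 2, 0), (5, 1, 0)]


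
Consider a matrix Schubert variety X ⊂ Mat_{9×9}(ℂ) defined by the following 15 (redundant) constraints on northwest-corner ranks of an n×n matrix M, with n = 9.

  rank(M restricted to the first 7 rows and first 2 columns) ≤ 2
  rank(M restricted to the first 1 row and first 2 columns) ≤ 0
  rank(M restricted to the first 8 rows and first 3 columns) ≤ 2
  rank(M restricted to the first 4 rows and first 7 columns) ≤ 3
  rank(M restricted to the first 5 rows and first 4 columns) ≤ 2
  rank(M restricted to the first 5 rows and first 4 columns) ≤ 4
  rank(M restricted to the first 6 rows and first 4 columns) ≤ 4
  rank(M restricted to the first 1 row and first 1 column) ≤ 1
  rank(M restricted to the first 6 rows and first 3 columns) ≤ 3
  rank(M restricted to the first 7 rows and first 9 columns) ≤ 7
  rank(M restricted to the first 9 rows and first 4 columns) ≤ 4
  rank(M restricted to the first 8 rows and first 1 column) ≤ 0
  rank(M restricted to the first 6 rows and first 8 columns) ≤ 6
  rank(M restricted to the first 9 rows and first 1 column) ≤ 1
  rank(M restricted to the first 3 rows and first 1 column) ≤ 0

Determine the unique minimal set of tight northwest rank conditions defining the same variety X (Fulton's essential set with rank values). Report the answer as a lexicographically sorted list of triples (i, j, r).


Reconstructing r_w from the 15 given conditions:

  i=1: 0, 0, 1, 1, 1, 1, 1, 1, 1
  i=2: 0, 1, 2, 2, 2, 2, 2, 2, 2
  i=3: 0, 1, 2, 2, 3, 3, 3, 3, 3
  i=4: 0, 1, 2, 2, 3, 3, 3, 4, 4
  i=5: 0, 1, 2, 2, 3, 4, 4, 5, 5
  i=6: 0, 1, 2, 3, 4, 5, 5, 6, 6
  i=7: 0, 1, 2, 3, 4, 5, 6, 7, 7
  i=8: 0, 1, 2, 3, 4, 5, 6, 7, 8
  i=9: 1, 2, 3, 4, 5, 6, 7, 8, 9

so w = (3, 2, 5, 8, 6, 4, 7, 9, 1).

4 SE-corners of the 14-cell Rothe diagram give Ess(w):

[(1, 2, 0), (4, 7, 3), (5, 4, 2), (8, 1, 0)]


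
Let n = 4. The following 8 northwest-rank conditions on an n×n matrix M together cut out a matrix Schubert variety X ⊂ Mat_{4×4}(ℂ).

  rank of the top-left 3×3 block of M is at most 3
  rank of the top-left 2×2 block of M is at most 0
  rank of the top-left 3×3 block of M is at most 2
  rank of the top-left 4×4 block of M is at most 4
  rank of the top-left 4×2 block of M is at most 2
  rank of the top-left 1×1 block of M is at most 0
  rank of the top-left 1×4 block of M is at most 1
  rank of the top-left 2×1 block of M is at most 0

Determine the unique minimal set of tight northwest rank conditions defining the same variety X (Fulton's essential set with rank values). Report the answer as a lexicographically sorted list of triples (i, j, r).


Propagating the 8 rank bounds to every northwest block:

  R[1]: 0  0  1  1
  R[2]: 0  0  1  2
  R[3]: 1  1  2  3
  R[4]: 1  2  3  4

reading off 1-entries of Δ²R: w = (3, 4, 1, 2).

ℓ(w)=4; the 1 essential cell (i,j,r):

[(2, 2, 0)]


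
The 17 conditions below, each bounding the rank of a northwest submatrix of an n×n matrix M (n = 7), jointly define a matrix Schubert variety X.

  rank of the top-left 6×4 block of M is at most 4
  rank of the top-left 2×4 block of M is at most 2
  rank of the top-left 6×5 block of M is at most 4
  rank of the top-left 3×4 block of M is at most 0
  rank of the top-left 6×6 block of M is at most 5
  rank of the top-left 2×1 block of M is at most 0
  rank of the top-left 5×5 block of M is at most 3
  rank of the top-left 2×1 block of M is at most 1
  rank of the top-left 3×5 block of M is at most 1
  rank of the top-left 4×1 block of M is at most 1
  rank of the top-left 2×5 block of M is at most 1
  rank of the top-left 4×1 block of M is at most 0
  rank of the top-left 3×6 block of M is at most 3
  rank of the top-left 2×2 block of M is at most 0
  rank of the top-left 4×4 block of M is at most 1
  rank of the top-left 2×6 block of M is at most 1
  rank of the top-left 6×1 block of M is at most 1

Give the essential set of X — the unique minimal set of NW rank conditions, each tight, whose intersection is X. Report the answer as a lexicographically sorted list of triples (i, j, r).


Rank table r_w(7×7) implied by the 17 constraints:

  R[1]: 0, 0, 0, 0, 1, 1, 1
  R[2]: 0, 0, 0, 0, 1, 1, 2
  R[3]: 0, 0, 0, 0, 1, 2, 3
  R[4]: 0, 1, 1, 1, 2, 3, 4
  R[5]: 1, 2, 2, 2, 3, 4, 5
  R[6]: 1, 2, 3, 3, 4, 5, 6
  R[7]: 1, 2, 3, 4, 5, 6, 7

giving w = (5, 7, 6, 2, 1, 3, 4) via Δ²R.

D(w) has 14 cells with 3 SE-corners; essential set:

[(2, 6, 1), (3, 4, 0), (4, 1, 0)]


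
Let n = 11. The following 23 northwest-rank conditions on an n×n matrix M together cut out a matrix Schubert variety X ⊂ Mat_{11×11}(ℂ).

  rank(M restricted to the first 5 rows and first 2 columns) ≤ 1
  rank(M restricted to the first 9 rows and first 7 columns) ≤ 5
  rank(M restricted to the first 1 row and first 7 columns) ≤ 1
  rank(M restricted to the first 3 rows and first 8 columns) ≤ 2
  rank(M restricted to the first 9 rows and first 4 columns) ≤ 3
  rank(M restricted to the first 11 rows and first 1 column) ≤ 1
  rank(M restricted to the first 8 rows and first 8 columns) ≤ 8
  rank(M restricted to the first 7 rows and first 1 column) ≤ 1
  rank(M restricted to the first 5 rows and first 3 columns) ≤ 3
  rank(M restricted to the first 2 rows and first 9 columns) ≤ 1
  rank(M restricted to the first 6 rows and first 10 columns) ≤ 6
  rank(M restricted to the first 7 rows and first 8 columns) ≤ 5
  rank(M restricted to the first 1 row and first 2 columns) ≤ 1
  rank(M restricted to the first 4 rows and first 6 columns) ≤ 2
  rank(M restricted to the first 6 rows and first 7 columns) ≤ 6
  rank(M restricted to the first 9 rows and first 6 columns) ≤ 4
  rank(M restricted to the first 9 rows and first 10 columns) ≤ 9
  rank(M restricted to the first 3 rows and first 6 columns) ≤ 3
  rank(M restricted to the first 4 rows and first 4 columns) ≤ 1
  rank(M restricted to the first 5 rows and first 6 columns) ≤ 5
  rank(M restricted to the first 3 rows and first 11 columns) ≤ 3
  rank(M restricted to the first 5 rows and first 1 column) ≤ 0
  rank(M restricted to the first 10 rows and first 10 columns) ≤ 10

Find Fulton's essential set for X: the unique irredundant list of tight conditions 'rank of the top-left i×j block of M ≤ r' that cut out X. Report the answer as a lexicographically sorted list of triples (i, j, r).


Reconstructing r_w from the 23 given conditions:

  R[1]: 0, 1, 1, 1, 1, 1, 1, 1, 1, 1, 1
  R[2]: 0, 1, 1, 1, 1, 1, 1, 1, 1, 2, 2
  R[3]: 0, 1, 1, 1, 2, 2, 2, 2, 2, 3, 3
  R[4]: 0, 1, 1, 1, 2, 2, 3, 3, 3, 4, 4
  R[5]: 0, 1, 2, 2, 3, 3, 4, 4, 4, 5, 5
  R[6]: 1, 2, 3, 3, 4, 4, 5, 5, 5, 6, 6
  R[7]: 1, 2, 3, 3, 4, 4, 5, 5, 6, 7, 7
  R[8]: 1, 2, 3, 3, 4, 4, 5, 6, 7, 8, 8
  R[9]: 1, 2, 3, 3, 4, 4, 5, 6, 7, 8, 9
  R[10]: 1, 2, 3, 4, 5, 5, 6, 7, 8, 9, 10
  R[11]: 1, 2, 3, 4, 5, 6, 7, 8, 9, 10, 11

the unique w with this rank table is (2, 10, 5, 7, 3, 1, 9, 8, 11, 4, 6).

7 SE-corners of the 24-cell Rothe diagram give Ess(w):

[(2, 9, 1), (4, 4, 1), (4, 6, 2), (5, 1, 0), (7, 8, 5), (9, 4, 3), (9, 6, 4)]


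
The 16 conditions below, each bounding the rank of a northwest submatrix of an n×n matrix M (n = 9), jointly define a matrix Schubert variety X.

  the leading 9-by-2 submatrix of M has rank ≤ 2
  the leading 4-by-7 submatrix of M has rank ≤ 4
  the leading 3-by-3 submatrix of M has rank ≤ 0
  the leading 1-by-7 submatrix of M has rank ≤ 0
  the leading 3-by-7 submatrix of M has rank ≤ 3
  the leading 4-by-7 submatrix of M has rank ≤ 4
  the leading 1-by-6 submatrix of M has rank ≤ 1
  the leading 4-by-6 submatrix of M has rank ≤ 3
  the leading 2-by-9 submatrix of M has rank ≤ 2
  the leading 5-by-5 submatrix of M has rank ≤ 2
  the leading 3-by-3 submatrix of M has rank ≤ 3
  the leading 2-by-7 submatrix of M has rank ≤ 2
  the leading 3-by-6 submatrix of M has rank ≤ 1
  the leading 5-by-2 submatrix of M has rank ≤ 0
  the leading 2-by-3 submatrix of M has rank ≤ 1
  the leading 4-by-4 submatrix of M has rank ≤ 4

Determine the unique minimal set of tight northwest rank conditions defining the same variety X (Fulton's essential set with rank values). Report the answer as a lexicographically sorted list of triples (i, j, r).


Computing R[i][j] = min implied NW-rank bound (n=9, 16 conditions):

  R[1]: 0, 0, 0, 0, 0, 0, 0, 1, 1
  R[2]: 0, 0, 0, 1, 1, 1, 1, 2, 2
  R[3]: 0, 0, 0, 1, 1, 1, 2, 3, 3
  R[4]: 0, 0, 1, 2, 2, 2, 3, 4, 4
  R[5]: 0, 0, 1, 2, 2, 3, 4, 5, 5
  R[6]: 1, 1, 2, 3, 3, 4, 5, 6, 6
  R[7]: 1, 2, 3, 4, 4, 5, 6, 7, 7
  R[8]: 1, 2, 3, 4, 5, 6, 7, 8, 8
  R[9]: 1, 2, 3, 4, 5, 6, 7, 8, 9

reading off 1-entries of Δ²R: w = (8, 4, 7, 3, 6, 1, 2, 5, 9).

Fulton essential set (5 of the 20 Rothe cells):

[(1, 7, 0), (3, 3, 0), (3, 6, 1), (5, 2, 0), (5, 5, 2)]


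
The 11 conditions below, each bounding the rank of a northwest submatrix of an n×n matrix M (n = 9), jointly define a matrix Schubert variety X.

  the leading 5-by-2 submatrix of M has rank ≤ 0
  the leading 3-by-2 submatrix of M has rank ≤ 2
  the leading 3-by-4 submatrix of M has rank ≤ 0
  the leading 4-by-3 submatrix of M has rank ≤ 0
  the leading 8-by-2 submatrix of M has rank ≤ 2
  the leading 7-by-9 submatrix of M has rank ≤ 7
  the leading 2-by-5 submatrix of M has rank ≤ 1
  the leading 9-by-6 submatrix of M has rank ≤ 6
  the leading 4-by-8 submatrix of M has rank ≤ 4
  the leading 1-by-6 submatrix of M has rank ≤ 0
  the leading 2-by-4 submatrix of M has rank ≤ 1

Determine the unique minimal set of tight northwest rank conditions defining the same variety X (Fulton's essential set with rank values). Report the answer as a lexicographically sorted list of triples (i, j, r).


Computing R[i][j] = min implied NW-rank bound (n=9, 11 conditions):

  row 1: 0 | 0 | 0 | 0 | 0 | 0 | 1 | 1 | 1
  row 2: 0 | 0 | 0 | 0 | 1 | 1 | 2 | 2 | 2
  row 3: 0 | 0 | 0 | 0 | 1 | 2 | 3 | 3 | 3
  row 4: 0 | 0 | 0 | 1 | 2 | 3 | 4 | 4 | 4
  row 5: 0 | 0 | 1 | 2 | 3 | 4 | 5 | 5 | 5
  row 6: 1 | 1 | 2 | 3 | 4 | 5 | 6 | 6 | 6
  row 7: 1 | 2 | 3 | 4 | 5 | 6 | 7 | 7 | 7
  row 8: 1 | 2 | 3 | 4 | 5 | 6 | 7 | 8 | 8
  row 9: 1 | 2 | 3 | 4 | 5 | 6 | 7 | 8 | 9

reading off 1-entries of Δ²R: w = (7, 5, 6, 4, 3, 1, 2, 8, 9).

4 SE-corners of the 19-cell Rothe diagram give Ess(w):

[(1, 6, 0), (3, 4, 0), (4, 3, 0), (5, 2, 0)]


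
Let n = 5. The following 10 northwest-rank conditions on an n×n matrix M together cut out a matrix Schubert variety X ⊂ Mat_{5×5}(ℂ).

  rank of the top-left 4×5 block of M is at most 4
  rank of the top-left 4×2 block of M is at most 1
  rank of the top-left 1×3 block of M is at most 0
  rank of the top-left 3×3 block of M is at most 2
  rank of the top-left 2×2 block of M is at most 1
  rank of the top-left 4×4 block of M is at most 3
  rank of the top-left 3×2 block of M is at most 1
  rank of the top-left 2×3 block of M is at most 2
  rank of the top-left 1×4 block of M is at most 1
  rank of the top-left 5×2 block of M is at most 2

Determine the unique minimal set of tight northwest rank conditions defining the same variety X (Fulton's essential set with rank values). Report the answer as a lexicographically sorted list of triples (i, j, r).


The tightest implied rank at each (i,j), from the 10 conditions:

  0  0  0  1  1
  1  1  1  2  2
  1  1  2  3  3
  1  1  2  3  4
  1  2  3  4  5

hence w(1..5) = (4, 1, 3, 5, 2).

|D(w)|=5, |Ess(w)|=2:

[(1, 3, 0), (4, 2, 1)]


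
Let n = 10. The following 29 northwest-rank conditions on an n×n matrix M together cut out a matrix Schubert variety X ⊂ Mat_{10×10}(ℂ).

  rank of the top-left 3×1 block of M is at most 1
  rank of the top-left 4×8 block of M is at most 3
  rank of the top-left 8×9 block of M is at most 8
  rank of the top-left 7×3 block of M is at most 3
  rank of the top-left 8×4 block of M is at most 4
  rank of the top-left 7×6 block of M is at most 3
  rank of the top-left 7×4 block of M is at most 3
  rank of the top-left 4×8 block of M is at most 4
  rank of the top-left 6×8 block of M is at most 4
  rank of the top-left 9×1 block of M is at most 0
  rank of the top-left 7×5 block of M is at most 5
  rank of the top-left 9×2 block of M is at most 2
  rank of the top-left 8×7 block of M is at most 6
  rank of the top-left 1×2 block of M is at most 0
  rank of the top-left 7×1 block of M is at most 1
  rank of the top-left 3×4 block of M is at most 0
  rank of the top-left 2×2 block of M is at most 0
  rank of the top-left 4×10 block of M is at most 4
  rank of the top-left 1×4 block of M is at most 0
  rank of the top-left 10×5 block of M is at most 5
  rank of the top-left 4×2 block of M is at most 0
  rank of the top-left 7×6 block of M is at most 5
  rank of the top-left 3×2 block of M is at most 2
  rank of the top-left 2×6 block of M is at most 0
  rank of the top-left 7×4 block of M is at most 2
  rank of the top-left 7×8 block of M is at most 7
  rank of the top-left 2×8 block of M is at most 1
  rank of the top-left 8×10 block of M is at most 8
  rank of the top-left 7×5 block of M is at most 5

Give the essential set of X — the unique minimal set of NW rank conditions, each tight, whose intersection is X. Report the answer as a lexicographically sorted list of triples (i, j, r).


Computing R[i][j] = min implied NW-rank bound (n=10, 29 conditions):

  0 0 0 0 0 0 1 1 1 1
  0 0 0 0 0 0 1 1 2 2
  0 0 0 0 1 1 2 2 3 3
  0 0 1 1 2 2 3 3 4 4
  0 1 2 2 3 3 4 4 5 5
  0 1 2 2 3 3 4 4 5 6
  0 1 2 2 3 3 4 5 6 7
  0 1 2 3 4 4 5 6 7 8
  0 1 2 3 4 5 6 7 8 9
  1 2 3 4 5 6 7 8 9 10

the unique w with this rank table is (7, 9, 5, 3, 2, 10, 8, 4, 6, 1).

Rothe diagram D(w) (29 cells), 8 SE-corners (essential conditions):

[(2, 6, 0), (2, 8, 1), (3, 4, 0), (4, 2, 0), (6, 8, 4), (7, 4, 2), (7, 6, 3), (9, 1, 0)]


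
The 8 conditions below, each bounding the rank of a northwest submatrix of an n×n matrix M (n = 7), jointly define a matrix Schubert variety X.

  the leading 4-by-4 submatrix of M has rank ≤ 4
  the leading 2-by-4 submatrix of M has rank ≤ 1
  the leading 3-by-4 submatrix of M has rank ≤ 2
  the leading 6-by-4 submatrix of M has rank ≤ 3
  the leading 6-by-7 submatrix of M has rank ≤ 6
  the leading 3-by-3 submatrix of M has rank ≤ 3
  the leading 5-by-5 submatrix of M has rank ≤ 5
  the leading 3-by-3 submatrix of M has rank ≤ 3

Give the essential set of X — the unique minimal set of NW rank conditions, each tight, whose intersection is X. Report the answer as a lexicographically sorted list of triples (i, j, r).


Reconstructing r_w from the 8 given conditions:

  1 | 1 | 1 | 1 | 1 | 1 | 1
  1 | 1 | 1 | 1 | 2 | 2 | 2
  1 | 2 | 2 | 2 | 3 | 3 | 3
  1 | 2 | 3 | 3 | 4 | 4 | 4
  1 | 2 | 3 | 3 | 4 | 5 | 5
  1 | 2 | 3 | 3 | 4 | 5 | 6
  1 | 2 | 3 | 4 | 5 | 6 | 7

hence w(1..7) = (1, 5, 2, 3, 6, 7, 4).

Fulton essential set (2 of the 5 Rothe cells):

[(2, 4, 1), (6, 4, 3)]


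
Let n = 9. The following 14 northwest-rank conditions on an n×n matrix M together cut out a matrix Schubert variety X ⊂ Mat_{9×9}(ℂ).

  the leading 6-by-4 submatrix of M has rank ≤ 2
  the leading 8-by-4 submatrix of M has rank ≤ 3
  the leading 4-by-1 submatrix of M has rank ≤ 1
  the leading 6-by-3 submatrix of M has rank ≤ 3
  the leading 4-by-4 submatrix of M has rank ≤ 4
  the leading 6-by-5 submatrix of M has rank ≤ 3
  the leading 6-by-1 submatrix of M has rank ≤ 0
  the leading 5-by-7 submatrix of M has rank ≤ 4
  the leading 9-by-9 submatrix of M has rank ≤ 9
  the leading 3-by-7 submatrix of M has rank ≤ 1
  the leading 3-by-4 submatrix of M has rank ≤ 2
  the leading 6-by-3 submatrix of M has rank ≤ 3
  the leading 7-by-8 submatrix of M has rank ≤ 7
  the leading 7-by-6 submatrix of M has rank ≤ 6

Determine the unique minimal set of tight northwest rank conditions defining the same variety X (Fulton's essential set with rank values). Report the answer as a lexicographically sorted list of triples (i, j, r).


Rank table r_w(9×9) implied by the 14 constraints:

  row 1: 0 | 1 | 1 | 1 | 1 | 1 | 1 | 1 | 1
  row 2: 0 | 1 | 1 | 1 | 1 | 1 | 1 | 2 | 2
  row 3: 0 | 1 | 1 | 1 | 1 | 1 | 1 | 2 | 3
  row 4: 0 | 1 | 2 | 2 | 2 | 2 | 2 | 3 | 4
  row 5: 0 | 1 | 2 | 2 | 3 | 3 | 3 | 4 | 5
  row 6: 0 | 1 | 2 | 2 | 3 | 4 | 4 | 5 | 6
  row 7: 1 | 2 | 3 | 3 | 4 | 5 | 5 | 6 | 7
  row 8: 1 | 2 | 3 | 3 | 4 | 5 | 6 | 7 | 8
  row 9: 1 | 2 | 3 | 4 | 5 | 6 | 7 | 8 | 9

hence w(1..9) = (2, 8, 9, 3, 5, 6, 1, 7, 4).

D(w) has 19 cells with 4 SE-corners; essential set:

[(3, 7, 1), (6, 1, 0), (6, 4, 2), (8, 4, 3)]


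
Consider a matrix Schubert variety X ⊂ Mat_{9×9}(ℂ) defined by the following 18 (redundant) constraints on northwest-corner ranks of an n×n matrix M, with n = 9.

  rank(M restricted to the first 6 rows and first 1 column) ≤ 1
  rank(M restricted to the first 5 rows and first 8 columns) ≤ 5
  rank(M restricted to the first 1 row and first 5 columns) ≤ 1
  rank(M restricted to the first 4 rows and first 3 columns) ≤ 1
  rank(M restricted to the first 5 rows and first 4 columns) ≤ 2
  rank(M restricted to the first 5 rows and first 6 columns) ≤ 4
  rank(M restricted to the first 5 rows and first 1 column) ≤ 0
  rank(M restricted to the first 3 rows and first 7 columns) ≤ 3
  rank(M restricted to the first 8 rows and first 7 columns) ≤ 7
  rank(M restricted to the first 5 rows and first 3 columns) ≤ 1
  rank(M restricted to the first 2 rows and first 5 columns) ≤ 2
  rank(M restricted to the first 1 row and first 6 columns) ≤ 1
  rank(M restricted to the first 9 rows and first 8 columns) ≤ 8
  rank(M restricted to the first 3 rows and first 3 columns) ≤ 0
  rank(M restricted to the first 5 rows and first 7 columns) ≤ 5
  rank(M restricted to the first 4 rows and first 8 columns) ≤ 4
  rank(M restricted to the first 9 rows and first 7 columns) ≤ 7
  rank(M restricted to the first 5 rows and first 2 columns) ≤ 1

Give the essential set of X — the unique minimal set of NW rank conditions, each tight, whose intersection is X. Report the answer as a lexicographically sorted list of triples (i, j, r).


Propagating the 18 rank bounds to every northwest block:

  i=1: 0  0  0  1  1  1  1  1  1
  i=2: 0  0  0  1  2  2  2  2  2
  i=3: 0  0  0  1  2  3  3  3  3
  i=4: 0  1  1  2  3  4  4  4  4
  i=5: 0  1  1  2  3  4  5  5  5
  i=6: 1  2  2  3  4  5  6  6  6
  i=7: 1  2  3  4  5  6  7  7  7
  i=8: 1  2  3  4  5  6  7  8  8
  i=9: 1  2  3  4  5  6  7  8  9

the unique w with this rank table is (4, 5, 6, 2, 7, 1, 3, 8, 9).

ℓ(w)=12; the 3 essential cells (i,j,r):

[(3, 3, 0), (5, 1, 0), (5, 3, 1)]


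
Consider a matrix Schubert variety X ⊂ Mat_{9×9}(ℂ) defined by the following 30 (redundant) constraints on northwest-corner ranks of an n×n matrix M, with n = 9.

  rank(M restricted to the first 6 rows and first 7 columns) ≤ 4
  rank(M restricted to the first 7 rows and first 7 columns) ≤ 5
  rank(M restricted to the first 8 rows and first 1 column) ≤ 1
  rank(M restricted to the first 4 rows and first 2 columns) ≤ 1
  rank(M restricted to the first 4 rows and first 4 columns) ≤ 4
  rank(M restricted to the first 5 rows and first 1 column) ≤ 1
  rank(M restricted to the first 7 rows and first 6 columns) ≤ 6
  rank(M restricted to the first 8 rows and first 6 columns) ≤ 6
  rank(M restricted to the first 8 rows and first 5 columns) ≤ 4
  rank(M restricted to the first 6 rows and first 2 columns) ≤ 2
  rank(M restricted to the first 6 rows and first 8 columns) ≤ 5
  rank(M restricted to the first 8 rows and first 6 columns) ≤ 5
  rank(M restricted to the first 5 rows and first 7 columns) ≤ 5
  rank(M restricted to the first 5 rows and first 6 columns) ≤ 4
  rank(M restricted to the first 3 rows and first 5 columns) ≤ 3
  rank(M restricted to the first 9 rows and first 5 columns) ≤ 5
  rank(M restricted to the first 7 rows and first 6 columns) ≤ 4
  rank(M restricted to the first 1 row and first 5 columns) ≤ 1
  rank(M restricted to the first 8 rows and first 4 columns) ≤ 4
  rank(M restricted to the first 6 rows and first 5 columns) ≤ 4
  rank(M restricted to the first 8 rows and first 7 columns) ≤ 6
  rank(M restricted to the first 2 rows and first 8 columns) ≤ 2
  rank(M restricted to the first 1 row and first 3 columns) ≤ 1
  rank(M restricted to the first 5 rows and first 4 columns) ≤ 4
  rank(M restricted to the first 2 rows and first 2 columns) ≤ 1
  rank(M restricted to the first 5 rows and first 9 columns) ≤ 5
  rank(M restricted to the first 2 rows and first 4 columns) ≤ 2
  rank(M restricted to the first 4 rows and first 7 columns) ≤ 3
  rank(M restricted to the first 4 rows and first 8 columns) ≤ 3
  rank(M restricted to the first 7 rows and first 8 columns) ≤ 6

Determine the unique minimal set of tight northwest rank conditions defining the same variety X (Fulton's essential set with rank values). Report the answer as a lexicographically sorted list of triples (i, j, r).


Rank table r_w(9×9) implied by the 30 constraints:

  i=1: 1, 1, 1, 1, 1, 1, 1, 1, 1
  i=2: 1, 1, 2, 2, 2, 2, 2, 2, 2
  i=3: 1, 1, 2, 3, 3, 3, 3, 3, 3
  i=4: 1, 1, 2, 3, 3, 3, 3, 3, 4
  i=5: 1, 2, 3, 4, 4, 4, 4, 4, 5
  i=6: 1, 2, 3, 4, 4, 4, 4, 5, 6
  i=7: 1, 2, 3, 4, 4, 4, 5, 6, 7
  i=8: 1, 2, 3, 4, 4, 5, 6, 7, 8
  i=9: 1, 2, 3, 4, 5, 6, 7, 8, 9

giving w = (1, 3, 4, 9, 2, 8, 7, 6, 5) via Δ²R.

5 SE-corners of the 13-cell Rothe diagram give Ess(w):

[(4, 2, 1), (4, 8, 3), (6, 7, 4), (7, 6, 4), (8, 5, 4)]


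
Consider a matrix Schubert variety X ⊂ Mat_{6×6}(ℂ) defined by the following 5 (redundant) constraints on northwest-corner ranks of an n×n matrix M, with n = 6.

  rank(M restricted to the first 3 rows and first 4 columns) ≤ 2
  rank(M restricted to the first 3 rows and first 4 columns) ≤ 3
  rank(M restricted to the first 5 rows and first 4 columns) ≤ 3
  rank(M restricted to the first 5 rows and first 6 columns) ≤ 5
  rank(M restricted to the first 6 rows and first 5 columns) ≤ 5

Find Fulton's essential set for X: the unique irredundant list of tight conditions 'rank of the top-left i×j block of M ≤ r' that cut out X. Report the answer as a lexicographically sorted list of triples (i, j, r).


Recovering R(i,j) via the rank-extension bound from the 5 conditions:

  row 1: 1  1  1  1  1  1
  row 2: 1  2  2  2  2  2
  row 3: 1  2  2  2  3  3
  row 4: 1  2  3  3  4  4
  row 5: 1  2  3  3  4  5
  row 6: 1  2  3  4  5  6

giving w = (1, 2, 5, 3, 6, 4) via Δ²R.

Fulton essential set (2 of the 3 Rothe cells):

[(3, 4, 2), (5, 4, 3)]


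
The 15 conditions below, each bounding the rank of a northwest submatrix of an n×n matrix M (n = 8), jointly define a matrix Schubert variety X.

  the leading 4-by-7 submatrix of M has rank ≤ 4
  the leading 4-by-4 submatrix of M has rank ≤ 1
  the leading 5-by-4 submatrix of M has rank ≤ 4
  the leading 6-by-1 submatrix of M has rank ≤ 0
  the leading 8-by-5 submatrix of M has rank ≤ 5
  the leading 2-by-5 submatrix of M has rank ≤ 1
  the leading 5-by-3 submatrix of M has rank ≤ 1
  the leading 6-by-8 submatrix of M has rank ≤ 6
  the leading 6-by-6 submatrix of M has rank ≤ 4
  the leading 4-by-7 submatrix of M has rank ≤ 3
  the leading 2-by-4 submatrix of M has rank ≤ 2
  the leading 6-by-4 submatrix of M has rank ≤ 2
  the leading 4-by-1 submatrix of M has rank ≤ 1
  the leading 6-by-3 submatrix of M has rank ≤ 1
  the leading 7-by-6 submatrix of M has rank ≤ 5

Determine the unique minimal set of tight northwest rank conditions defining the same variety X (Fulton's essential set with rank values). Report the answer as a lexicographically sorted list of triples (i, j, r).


The tightest implied rank at each (i,j), from the 15 conditions:

  row 1: 0  1  1  1  1  1  1  1
  row 2: 0  1  1  1  1  2  2  2
  row 3: 0  1  1  1  2  3  3  3
  row 4: 0  1  1  1  2  3  3  4
  row 5: 0  1  1  2  3  4  4  5
  row 6: 0  1  1  2  3  4  5  6
  row 7: 1  2  2  3  4  5  6  7
  row 8: 1  2  3  4  5  6  7  8

second differences of R give the permutation w = (2, 6, 5, 8, 4, 7, 1, 3).

5 SE-corners of the 16-cell Rothe diagram give Ess(w):

[(2, 5, 1), (4, 4, 1), (4, 7, 3), (6, 1, 0), (6, 3, 1)]


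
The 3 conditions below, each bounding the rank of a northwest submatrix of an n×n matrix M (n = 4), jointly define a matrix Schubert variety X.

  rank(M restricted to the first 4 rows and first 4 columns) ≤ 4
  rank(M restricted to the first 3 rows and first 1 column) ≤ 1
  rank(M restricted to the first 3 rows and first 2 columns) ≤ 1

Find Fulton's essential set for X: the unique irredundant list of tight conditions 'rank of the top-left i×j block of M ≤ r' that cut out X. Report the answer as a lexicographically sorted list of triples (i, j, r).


Computing R[i][j] = min implied NW-rank bound (n=4, 3 conditions):

  row 1: 1 1 1 1
  row 2: 1 1 2 2
  row 3: 1 1 2 3
  row 4: 1 2 3 4

second differences of R give the permutation w = (1, 3, 4, 2).

ℓ(w)=2; the 1 essential cell (i,j,r):

[(3, 2, 1)]


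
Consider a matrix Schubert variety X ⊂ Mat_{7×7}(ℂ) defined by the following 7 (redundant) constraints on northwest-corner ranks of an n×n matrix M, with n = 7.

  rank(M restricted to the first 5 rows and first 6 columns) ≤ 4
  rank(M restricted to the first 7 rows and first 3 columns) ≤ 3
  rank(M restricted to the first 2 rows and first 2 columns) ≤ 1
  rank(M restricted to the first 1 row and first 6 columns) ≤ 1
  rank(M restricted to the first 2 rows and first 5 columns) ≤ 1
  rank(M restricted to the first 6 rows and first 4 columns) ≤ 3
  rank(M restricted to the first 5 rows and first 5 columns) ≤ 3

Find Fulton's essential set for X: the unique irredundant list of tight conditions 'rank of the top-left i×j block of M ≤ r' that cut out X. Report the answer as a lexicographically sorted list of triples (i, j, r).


Reconstructing r_w from the 7 given conditions:

  row 1: 1  1  1  1  1  1  1
  row 2: 1  1  1  1  1  2  2
  row 3: 1  2  2  2  2  3  3
  row 4: 1  2  3  3  3  4  4
  row 5: 1  2  3  3  3  4  5
  row 6: 1  2  3  3  4  5  6
  row 7: 1  2  3  4  5  6  7

second differences of R give the permutation w = (1, 6, 2, 3, 7, 5, 4).

Fulton essential set (3 of the 7 Rothe cells):

[(2, 5, 1), (5, 5, 3), (6, 4, 3)]


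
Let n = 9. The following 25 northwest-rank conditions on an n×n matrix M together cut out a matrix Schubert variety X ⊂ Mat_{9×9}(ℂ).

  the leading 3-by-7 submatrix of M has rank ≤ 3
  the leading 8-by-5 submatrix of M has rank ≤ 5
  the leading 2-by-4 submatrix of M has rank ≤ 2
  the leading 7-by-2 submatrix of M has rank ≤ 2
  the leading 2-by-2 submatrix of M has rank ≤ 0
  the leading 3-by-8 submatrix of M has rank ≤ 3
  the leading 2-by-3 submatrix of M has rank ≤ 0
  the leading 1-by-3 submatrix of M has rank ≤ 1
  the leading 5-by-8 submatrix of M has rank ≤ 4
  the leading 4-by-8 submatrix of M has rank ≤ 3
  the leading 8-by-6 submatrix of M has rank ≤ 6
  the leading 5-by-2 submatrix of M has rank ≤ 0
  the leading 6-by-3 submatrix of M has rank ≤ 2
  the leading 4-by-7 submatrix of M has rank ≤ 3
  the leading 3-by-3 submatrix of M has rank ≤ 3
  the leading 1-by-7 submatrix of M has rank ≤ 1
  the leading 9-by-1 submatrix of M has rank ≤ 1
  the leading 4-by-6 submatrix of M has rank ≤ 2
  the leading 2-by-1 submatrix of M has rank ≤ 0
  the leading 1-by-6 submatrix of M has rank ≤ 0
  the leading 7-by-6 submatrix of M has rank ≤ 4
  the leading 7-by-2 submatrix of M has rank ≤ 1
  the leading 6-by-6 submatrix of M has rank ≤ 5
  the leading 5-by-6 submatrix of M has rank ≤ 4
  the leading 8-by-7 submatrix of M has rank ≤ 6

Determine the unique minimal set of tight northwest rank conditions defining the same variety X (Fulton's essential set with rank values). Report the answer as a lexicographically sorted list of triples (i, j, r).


Computing R[i][j] = min implied NW-rank bound (n=9, 25 conditions):

  0, 0, 0, 0, 0, 0, 1, 1, 1
  0, 0, 0, 1, 1, 1, 2, 2, 2
  0, 0, 1, 2, 2, 2, 3, 3, 3
  0, 0, 1, 2, 2, 2, 3, 3, 4
  0, 0, 1, 2, 3, 3, 4, 4, 5
  1, 1, 2, 3, 4, 4, 5, 5, 6
  1, 1, 2, 3, 4, 4, 5, 6, 7
  1, 2, 3, 4, 5, 5, 6, 7, 8
  1, 2, 3, 4, 5, 6, 7, 8, 9

second differences of R give the permutation w = (7, 4, 3, 9, 5, 1, 8, 2, 6).

Fulton essential set (7 of the 20 Rothe cells):

[(1, 6, 0), (2, 3, 0), (4, 6, 2), (4, 8, 3), (5, 2, 0), (7, 2, 1), (7, 6, 4)]


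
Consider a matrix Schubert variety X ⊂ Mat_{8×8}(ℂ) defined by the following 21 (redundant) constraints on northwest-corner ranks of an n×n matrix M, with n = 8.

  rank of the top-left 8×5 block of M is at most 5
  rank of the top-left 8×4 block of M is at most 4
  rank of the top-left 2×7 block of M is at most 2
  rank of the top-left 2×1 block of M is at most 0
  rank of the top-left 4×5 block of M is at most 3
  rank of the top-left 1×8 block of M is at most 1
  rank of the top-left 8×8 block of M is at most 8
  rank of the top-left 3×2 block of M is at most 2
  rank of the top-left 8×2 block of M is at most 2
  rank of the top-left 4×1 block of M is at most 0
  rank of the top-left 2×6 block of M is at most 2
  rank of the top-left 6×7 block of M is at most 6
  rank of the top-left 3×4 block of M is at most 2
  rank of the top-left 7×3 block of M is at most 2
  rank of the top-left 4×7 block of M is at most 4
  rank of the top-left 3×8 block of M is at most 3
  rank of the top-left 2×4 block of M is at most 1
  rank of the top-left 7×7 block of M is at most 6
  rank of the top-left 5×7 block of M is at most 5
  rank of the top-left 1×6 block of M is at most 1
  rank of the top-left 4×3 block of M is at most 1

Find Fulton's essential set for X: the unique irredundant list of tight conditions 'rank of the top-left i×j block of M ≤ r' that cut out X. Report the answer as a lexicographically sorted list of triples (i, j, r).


The tightest implied rank at each (i,j), from the 21 conditions:

  i=1: 0  1  1  1  1  1  1  1
  i=2: 0  1  1  1  2  2  2  2
  i=3: 0  1  1  2  3  3  3  3
  i=4: 0  1  1  2  3  4  4  4
  i=5: 1  2  2  3  4  5  5  5
  i=6: 1  2  2  3  4  5  6  6
  i=7: 1  2  2  3  4  5  6  7
  i=8: 1  2  3  4  5  6  7  8

reading off 1-entries of Δ²R: w = (2, 5, 4, 6, 1, 7, 8, 3).

ℓ(w)=10; the 4 essential cells (i,j,r):

[(2, 4, 1), (4, 1, 0), (4, 3, 1), (7, 3, 2)]


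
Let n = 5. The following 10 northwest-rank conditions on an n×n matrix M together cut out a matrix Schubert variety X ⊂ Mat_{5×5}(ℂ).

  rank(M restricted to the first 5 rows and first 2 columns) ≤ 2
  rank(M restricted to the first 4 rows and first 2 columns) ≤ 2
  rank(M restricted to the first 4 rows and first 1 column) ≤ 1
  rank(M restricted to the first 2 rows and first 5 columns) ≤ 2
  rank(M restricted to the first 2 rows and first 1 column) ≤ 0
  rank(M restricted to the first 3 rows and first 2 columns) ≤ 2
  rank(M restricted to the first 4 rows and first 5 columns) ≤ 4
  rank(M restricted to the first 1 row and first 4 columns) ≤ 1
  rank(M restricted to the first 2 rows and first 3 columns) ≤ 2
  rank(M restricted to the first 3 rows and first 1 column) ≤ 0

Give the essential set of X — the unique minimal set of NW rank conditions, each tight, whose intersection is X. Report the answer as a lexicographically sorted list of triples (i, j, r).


Recovering R(i,j) via the rank-extension bound from the 10 conditions:

  R[1]: 0 | 1 | 1 | 1 | 1
  R[2]: 0 | 1 | 2 | 2 | 2
  R[3]: 0 | 1 | 2 | 3 | 3
  R[4]: 1 | 2 | 3 | 4 | 4
  R[5]: 1 | 2 | 3 | 4 | 5

second differences of R give the permutation w = (2, 3, 4, 1, 5).

Rothe diagram D(w) (3 cells), 1 SE-corner (essential condition):

[(3, 1, 0)]


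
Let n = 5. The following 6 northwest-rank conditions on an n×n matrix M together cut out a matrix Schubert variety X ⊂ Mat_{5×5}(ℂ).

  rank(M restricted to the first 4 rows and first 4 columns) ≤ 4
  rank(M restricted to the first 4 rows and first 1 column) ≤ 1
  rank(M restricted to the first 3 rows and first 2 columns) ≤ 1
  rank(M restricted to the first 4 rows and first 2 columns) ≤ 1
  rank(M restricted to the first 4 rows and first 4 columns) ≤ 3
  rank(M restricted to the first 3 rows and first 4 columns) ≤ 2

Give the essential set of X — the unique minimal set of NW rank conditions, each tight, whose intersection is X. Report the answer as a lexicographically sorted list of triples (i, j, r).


Recovering R(i,j) via the rank-extension bound from the 6 conditions:

  i=1: 1 1 1 1 1
  i=2: 1 1 2 2 2
  i=3: 1 1 2 2 3
  i=4: 1 1 2 3 4
  i=5: 1 2 3 4 5

reading off 1-entries of Δ²R: w = (1, 3, 5, 4, 2).

D(w) has 4 cells with 2 SE-corners; essential set:

[(3, 4, 2), (4, 2, 1)]


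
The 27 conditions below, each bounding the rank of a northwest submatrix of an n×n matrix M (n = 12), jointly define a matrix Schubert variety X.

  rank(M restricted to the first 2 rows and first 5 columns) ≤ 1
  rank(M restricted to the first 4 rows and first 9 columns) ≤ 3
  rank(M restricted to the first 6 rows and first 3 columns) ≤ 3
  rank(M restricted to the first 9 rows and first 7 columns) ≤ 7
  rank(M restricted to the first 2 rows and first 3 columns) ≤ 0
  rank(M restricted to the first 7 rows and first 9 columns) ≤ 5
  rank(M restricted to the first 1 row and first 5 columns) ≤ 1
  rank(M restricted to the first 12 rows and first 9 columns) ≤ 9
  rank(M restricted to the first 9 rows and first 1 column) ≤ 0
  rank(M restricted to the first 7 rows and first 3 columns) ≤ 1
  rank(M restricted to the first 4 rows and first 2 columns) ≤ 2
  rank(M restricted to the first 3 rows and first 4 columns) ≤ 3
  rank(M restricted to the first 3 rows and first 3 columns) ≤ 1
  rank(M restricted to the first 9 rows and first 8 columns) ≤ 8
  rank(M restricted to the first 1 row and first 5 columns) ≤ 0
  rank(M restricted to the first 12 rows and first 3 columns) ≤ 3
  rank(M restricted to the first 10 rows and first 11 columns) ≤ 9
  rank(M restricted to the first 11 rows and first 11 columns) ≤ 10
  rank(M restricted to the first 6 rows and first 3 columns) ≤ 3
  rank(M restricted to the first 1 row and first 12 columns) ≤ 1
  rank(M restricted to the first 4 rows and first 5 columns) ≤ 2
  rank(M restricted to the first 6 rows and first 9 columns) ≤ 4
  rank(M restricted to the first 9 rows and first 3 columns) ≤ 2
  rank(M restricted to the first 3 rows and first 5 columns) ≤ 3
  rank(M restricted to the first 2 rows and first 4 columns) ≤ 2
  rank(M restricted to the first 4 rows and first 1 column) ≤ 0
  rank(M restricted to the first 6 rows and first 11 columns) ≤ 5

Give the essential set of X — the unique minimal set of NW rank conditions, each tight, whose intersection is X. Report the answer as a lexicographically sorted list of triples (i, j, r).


Reconstructing r_w from the 27 given conditions:

  i=1: 0 | 0 | 0 | 0 | 0 | 1 | 1 | 1 | 1 | 1 | 1 | 1
  i=2: 0 | 0 | 0 | 1 | 1 | 2 | 2 | 2 | 2 | 2 | 2 | 2
  i=3: 0 | 1 | 1 | 2 | 2 | 3 | 3 | 3 | 3 | 3 | 3 | 3
  i=4: 0 | 1 | 1 | 2 | 2 | 3 | 3 | 3 | 3 | 4 | 4 | 4
  i=5: 0 | 1 | 1 | 2 | 3 | 4 | 4 | 4 | 4 | 5 | 5 | 5
  i=6: 0 | 1 | 1 | 2 | 3 | 4 | 4 | 4 | 4 | 5 | 5 | 6
  i=7: 0 | 1 | 1 | 2 | 3 | 4 | 5 | 5 | 5 | 6 | 6 | 7
  i=8: 0 | 1 | 2 | 3 | 4 | 5 | 6 | 6 | 6 | 7 | 7 | 8
  i=9: 0 | 1 | 2 | 3 | 4 | 5 | 6 | 7 | 7 | 8 | 8 | 9
  i=10: 1 | 2 | 3 | 4 | 5 | 6 | 7 | 8 | 8 | 9 | 9 | 10
  i=11: 1 | 2 | 3 | 4 | 5 | 6 | 7 | 8 | 9 | 10 | 10 | 11
  i=12: 1 | 2 | 3 | 4 | 5 | 6 | 7 | 8 | 9 | 10 | 11 | 12

reading off 1-entries of Δ²R: w = (6, 4, 2, 10, 5, 12, 7, 3, 8, 1, 9, 11).

D(w) has 27 cells with 8 SE-corners; essential set:

[(1, 5, 0), (2, 3, 0), (4, 5, 2), (4, 9, 3), (6, 9, 4), (6, 11, 5), (7, 3, 1), (9, 1, 0)]
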